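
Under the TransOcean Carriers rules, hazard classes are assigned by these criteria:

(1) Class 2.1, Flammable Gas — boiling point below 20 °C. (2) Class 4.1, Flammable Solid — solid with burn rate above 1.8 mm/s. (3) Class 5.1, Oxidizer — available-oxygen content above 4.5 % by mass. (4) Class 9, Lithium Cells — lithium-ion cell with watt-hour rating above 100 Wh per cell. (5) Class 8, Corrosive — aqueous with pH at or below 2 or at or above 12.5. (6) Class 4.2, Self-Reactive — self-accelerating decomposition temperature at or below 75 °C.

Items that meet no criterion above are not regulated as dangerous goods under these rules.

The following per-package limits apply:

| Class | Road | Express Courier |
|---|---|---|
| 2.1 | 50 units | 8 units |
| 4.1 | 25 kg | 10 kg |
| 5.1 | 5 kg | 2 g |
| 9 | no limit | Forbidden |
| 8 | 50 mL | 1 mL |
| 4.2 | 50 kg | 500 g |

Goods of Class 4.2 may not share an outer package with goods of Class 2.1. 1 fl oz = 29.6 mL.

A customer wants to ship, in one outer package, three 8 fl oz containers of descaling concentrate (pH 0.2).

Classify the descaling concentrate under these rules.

Class 8

With pH 0.2 (≤ 2), the descaling concentrate falls in Class 8.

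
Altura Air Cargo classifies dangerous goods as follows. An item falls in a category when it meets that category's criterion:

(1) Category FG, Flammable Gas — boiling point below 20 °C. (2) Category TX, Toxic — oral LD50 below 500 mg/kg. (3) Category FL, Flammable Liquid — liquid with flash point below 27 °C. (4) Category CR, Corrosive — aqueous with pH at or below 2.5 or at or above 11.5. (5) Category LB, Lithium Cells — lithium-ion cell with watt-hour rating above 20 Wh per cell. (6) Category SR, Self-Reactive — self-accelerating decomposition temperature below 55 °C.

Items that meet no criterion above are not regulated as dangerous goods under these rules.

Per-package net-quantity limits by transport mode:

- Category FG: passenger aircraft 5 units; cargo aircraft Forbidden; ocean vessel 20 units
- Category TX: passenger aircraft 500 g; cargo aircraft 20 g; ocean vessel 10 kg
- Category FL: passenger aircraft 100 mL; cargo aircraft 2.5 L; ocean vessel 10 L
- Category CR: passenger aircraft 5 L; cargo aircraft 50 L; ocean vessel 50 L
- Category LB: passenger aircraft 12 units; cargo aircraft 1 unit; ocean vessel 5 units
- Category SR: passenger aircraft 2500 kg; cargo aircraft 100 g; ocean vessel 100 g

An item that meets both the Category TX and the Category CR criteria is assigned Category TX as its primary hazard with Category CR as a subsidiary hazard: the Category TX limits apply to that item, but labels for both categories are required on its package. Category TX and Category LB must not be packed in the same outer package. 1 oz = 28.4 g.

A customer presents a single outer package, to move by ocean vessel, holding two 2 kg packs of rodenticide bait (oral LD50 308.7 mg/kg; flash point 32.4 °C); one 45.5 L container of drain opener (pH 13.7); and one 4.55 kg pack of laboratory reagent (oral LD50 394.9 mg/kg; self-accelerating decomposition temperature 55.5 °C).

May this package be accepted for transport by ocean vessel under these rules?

Yes

With oral LD50 308.7 mg/kg (< 500 mg/kg), the rodenticide bait falls in Category TX.
The drain opener has pH 13.7, which is ≥ 11.5, so it is Category CR (Corrosive).
Oral LD50 394.9 mg/kg meets the Category TX criterion (Toxic), so the laboratory reagent is Category TX.
Category TX net quantity: (two 2 kg packs = 4 kg) + 4.55 kg = 8.55 kg.
8.55 kg is within the ocean vessel limit of 10 kg for Category TX.
Category CR quantity: 45.5 L.
That is within the Category CR ocean vessel limit of 50 L.
The segregation rule (Category TX with Category LB) does not apply to Category TX with Category CR.
Every hazard category is within its ocean vessel limit and no segregation rule is violated.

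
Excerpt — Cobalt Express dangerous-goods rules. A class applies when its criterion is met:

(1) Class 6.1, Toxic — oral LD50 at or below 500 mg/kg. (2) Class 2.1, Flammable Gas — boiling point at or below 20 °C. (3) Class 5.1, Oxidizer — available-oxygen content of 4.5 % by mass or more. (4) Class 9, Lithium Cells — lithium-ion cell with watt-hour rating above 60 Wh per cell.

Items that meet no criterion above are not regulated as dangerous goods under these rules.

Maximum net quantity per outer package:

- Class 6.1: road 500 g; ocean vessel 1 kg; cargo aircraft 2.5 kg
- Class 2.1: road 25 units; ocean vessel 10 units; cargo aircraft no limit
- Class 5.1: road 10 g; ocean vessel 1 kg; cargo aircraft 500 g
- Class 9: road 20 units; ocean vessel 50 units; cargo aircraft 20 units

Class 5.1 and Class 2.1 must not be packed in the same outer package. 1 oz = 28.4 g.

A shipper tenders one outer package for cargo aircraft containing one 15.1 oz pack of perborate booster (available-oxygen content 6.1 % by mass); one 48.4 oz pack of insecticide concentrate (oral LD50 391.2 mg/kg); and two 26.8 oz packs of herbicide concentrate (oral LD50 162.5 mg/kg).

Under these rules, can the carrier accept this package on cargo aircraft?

No

With available-oxygen content 6.1 % by mass (≥ 4.5 % by mass), the perborate booster falls in Class 5.1.
Oral LD50 391.2 mg/kg meets the Class 6.1 criterion (Toxic), so the insecticide concentrate is Class 6.1.
With oral LD50 162.5 mg/kg (≤ 500 mg/kg), the herbicide concentrate falls in Class 6.1.
Class 6.1 net quantity: (one 48.4 oz pack = 1374.56 g) + (two 26.8 oz packs = 1522.24 g) = 2896.8 g.
2896.8 g exceeds the cargo aircraft limit of 2.5 kg for Class 6.1.
Class 5.1 quantity: one 15.1 oz pack = 428.84 g.
428.84 g ≤ 500 g (cargo aircraft limit, Class 5.1) — within limit.
The segregation rule (Class 5.1 with Class 2.1) does not apply to Class 6.1 with Class 5.1.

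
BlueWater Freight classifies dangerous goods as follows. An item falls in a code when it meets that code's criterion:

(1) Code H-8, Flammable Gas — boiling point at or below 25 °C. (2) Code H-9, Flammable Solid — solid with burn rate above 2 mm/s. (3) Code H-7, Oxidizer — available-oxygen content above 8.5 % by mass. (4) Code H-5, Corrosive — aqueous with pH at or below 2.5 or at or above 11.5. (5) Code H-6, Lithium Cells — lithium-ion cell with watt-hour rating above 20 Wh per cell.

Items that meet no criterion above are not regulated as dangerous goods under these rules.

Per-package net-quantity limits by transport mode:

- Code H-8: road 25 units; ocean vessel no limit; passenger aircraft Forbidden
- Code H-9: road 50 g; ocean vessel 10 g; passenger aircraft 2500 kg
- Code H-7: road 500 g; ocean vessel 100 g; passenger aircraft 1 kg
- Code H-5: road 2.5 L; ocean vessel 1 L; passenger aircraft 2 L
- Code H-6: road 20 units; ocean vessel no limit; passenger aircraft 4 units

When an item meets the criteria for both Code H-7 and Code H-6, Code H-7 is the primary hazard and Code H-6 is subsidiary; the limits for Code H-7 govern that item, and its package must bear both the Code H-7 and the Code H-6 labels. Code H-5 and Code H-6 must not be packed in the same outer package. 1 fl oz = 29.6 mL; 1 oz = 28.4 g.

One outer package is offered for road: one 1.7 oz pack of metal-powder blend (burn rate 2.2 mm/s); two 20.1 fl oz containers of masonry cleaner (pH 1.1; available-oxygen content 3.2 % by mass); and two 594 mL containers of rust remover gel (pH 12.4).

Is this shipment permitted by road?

Yes

Metal-powder blend: burn rate 2.2 mm/s > 2 mm/s → Code H-9 (Flammable Solid).
The masonry cleaner has pH 1.1, which is ≤ 2.5, so it is Code H-5 (Corrosive).
The rust remover gel has pH 12.4, which is ≥ 11.5, so it is Code H-5 (Corrosive).
Code H-5 net quantity: (two 20.1 fl oz containers = 1189.92 mL) + (two 594 mL containers = 1.188 L) = 2377.92 mL.
2377.92 mL is within the road limit of 2.5 L for Code H-5.
Code H-9 quantity: one 1.7 oz pack = 48.28 g.
That is within the Code H-9 road limit of 50 g.
The segregation rule (Code H-5 with Code H-6) does not apply to Code H-5 with Code H-9.
Every hazard code is within its road limit and no segregation rule is violated.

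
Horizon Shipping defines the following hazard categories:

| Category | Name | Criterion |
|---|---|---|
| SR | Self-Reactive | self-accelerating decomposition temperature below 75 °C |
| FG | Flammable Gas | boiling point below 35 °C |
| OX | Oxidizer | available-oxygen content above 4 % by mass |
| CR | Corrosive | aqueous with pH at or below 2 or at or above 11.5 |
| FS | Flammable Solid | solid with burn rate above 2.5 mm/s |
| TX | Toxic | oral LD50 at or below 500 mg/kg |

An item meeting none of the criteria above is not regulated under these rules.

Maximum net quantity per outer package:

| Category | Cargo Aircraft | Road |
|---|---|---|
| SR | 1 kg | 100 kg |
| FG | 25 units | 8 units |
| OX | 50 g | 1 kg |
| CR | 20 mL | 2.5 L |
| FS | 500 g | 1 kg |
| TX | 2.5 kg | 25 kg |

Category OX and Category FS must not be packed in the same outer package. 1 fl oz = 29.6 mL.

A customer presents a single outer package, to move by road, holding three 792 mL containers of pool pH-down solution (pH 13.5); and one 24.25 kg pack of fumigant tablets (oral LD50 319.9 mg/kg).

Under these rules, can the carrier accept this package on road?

Yes

The pool pH-down solution has pH 13.5, which is ≥ 11.5, so it is Category CR (Corrosive).
Fumigant tablets: oral LD50 319.9 mg/kg ≤ 500 mg/kg → Category TX (Toxic).
Category CR quantity: three 792 mL containers = 2.376 L.
2.376 L ≤ 2.5 L (road limit, Category CR) — within limit.
Category TX quantity: 24.25 kg.
24.25 kg ≤ 25 kg (road limit, Category TX) — within limit.
The segregation rule (Category OX with Category FS) does not apply to Category CR with Category TX.
Every hazard category is within its road limit and no segregation rule is violated.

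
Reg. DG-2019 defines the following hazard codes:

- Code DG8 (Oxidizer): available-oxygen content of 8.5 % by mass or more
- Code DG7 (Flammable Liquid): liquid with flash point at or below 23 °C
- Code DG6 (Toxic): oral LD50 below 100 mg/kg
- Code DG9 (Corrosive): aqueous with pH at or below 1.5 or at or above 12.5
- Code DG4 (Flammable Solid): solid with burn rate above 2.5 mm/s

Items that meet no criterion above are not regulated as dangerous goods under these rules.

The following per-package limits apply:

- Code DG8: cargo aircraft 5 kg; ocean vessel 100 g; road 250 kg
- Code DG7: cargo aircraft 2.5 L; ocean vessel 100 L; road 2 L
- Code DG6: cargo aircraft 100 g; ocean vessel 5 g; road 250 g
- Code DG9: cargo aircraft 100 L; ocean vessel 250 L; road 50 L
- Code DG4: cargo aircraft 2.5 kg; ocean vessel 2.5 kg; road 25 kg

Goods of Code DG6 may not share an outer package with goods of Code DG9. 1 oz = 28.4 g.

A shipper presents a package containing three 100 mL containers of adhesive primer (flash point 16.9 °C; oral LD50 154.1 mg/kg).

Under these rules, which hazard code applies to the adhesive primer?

Code DG7

Flash point 16.9 °C meets the Code DG7 criterion (Flammable Liquid), so the adhesive primer is Code DG7.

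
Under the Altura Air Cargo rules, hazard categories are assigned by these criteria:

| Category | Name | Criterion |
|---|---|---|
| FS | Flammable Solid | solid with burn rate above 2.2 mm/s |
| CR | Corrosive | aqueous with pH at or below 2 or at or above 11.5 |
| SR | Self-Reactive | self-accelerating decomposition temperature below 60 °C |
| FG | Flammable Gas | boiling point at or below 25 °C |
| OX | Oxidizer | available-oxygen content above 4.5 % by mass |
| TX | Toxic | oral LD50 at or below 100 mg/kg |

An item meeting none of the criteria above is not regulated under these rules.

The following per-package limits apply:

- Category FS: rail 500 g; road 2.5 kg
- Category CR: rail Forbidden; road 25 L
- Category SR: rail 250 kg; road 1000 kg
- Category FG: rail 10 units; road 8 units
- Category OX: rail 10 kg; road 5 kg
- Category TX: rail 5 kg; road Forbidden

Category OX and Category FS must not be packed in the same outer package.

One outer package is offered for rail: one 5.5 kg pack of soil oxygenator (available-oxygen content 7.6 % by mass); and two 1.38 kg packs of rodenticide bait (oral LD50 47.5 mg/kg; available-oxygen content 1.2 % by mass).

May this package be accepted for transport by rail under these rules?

Yes

With available-oxygen content 7.6 % by mass (> 4.5 % by mass), the soil oxygenator falls in Category OX.
Oral LD50 47.5 mg/kg meets the Category TX criterion (Toxic), so the rodenticide bait is Category TX.
Category OX quantity: 5.5 kg.
5.5 kg is within the rail limit of 10 kg for Category OX.
Category TX quantity: two 1.38 kg packs = 2.76 kg.
2.76 kg is within the rail limit of 5 kg for Category TX.
The segregation rule (Category OX with Category FS) does not apply to Category OX with Category TX.
Every hazard category is within its rail limit and no segregation rule is violated.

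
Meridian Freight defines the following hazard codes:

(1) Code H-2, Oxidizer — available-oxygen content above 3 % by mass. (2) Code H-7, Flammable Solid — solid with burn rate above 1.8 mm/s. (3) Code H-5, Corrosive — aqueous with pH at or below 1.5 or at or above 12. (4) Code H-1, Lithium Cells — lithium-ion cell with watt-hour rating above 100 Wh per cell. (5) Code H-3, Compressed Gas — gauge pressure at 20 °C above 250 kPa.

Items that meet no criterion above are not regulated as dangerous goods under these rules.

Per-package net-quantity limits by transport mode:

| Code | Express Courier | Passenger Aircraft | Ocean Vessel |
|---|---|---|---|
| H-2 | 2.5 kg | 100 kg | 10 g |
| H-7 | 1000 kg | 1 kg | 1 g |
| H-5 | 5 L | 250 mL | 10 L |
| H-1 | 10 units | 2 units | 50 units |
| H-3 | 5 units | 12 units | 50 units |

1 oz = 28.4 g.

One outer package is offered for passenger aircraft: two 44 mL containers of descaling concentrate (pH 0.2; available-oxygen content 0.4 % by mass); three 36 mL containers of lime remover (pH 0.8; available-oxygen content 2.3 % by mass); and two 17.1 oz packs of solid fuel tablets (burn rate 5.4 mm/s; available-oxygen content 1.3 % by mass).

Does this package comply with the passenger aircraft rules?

The descaling concentrate has pH 0.2, which is ≤ 1.5, so it is Code H-5 (Corrosive).
The lime remover has pH 0.8, which is ≤ 1.5, so it is Code H-5 (Corrosive).
With burn rate 5.4 mm/s (> 1.8 mm/s), the solid fuel tablets fall in Code H-7.
Total Code H-5: (two 44 mL containers = 88 mL) + (three 36 mL containers = 108 mL) = 196 mL.
196 mL ≤ 250 mL (passenger aircraft limit, Code H-5) — within limit.
Code H-7 quantity: two 17.1 oz packs = 971.28 g.
That is within the Code H-7 passenger aircraft limit of 1 kg.
Every hazard code is within its passenger aircraft limit and no segregation rule is violated.

Yes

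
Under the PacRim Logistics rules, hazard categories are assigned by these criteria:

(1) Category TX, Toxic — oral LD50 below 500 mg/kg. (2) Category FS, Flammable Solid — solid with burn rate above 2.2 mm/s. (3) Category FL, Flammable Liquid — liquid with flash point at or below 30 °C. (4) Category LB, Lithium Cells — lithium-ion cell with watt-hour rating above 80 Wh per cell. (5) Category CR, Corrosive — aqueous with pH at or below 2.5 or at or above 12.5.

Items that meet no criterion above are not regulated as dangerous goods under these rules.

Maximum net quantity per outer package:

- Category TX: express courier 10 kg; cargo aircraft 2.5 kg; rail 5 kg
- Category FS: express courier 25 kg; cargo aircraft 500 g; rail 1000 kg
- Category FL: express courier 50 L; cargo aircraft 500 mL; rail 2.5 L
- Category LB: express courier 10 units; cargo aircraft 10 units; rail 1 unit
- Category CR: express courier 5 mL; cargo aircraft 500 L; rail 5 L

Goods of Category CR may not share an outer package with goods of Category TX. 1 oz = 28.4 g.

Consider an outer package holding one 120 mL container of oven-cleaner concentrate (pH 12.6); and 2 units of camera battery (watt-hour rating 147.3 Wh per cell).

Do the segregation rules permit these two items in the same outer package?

The oven-cleaner concentrate has pH 12.6, which is ≥ 12.5, so it is Category CR (Corrosive).
Camera battery: watt-hour rating 147.3 Wh per cell > 80 Wh per cell → Category LB (Lithium Cells).
No segregation rule bars Category CR with Category LB.

Yes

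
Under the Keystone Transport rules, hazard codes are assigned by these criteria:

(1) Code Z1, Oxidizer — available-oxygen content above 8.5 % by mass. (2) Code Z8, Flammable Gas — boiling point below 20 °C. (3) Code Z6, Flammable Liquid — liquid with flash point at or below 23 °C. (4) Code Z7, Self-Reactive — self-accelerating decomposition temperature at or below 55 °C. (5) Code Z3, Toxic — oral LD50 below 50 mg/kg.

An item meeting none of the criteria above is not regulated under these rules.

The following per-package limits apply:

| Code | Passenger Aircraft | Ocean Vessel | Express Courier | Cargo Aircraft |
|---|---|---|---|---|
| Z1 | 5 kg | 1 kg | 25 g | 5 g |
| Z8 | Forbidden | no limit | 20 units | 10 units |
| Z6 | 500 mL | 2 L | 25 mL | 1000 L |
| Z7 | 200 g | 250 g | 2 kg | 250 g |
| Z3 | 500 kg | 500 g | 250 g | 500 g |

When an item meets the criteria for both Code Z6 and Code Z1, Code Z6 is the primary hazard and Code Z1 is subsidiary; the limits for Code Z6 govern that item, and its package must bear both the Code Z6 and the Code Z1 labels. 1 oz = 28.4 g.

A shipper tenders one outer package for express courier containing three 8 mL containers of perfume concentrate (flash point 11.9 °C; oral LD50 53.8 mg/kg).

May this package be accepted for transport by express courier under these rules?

The perfume concentrate has flash point 11.9 °C, which is ≤ 23 °C, so it is Code Z6 (Flammable Liquid).
Code Z6 quantity: three 8 mL containers = 24 mL.
24 mL ≤ 25 mL (express courier limit, Code Z6) — within limit.

Yes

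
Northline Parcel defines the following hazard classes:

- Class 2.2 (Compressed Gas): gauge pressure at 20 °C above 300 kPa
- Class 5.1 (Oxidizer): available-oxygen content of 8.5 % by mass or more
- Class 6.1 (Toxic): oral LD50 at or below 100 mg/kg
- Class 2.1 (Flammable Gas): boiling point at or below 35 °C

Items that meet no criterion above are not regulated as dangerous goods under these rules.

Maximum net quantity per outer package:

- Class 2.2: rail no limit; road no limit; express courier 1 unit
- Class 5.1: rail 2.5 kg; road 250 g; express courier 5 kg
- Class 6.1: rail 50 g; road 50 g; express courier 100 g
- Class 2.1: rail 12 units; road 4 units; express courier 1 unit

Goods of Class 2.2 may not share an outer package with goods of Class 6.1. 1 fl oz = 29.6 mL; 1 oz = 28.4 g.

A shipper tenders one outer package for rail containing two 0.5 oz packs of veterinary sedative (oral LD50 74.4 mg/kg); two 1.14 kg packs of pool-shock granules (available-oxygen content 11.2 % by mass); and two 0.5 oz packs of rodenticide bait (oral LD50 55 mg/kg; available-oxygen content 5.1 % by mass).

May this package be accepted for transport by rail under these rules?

No

Veterinary sedative: oral LD50 74.4 mg/kg ≤ 100 mg/kg → Class 6.1 (Toxic).
Available-oxygen content 11.2 % by mass meets the Class 5.1 criterion (Oxidizer), so the pool-shock granules are Class 5.1.
Rodenticide bait: oral LD50 55 mg/kg ≤ 100 mg/kg → Class 6.1 (Toxic).
Total Class 6.1: (two 0.5 oz packs = 28.4 g) + (two 0.5 oz packs = 28.4 g) = 56.8 g.
56.8 g exceeds the rail limit of 50 g for Class 6.1.
Class 5.1 quantity: two 1.14 kg packs = 2.28 kg.
2.28 kg ≤ 2.5 kg (rail limit, Class 5.1) — within limit.
The segregation rule (Class 2.2 with Class 6.1) does not apply to Class 6.1 with Class 5.1.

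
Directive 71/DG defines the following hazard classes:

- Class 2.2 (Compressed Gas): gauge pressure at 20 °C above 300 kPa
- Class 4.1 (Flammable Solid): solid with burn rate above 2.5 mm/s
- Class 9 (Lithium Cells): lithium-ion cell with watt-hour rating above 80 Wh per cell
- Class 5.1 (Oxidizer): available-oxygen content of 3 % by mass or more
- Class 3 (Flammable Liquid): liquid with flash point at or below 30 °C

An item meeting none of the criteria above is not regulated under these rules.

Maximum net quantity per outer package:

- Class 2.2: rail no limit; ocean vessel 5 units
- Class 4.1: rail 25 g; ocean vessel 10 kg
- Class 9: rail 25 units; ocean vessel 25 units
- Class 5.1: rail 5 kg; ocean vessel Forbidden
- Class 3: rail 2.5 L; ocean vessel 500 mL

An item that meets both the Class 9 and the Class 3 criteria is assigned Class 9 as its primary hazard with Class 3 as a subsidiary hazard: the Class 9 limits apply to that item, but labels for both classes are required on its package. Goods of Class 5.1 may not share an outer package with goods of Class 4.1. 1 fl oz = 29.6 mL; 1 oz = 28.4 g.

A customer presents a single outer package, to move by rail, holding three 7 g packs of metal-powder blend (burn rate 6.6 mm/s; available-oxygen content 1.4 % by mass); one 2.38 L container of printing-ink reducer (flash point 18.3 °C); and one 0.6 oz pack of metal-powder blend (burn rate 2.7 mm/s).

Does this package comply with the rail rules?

No

The metal-powder blend has burn rate 6.6 mm/s, which is > 2.5 mm/s, so it is Class 4.1 (Flammable Solid).
Flash point 18.3 °C meets the Class 3 criterion (Flammable Liquid), so the printing-ink reducer is Class 3.
Metal-powder blend: burn rate 2.7 mm/s > 2.5 mm/s → Class 4.1 (Flammable Solid).
Class 3 quantity: 2.38 L.
2.38 L is within the rail limit of 2.5 L for Class 3.
Class 4.1 net quantity: (three 7 g packs = 21 g) + (one 0.6 oz pack = 17.04 g) = 38.04 g.
That exceeds the Class 4.1 rail limit of 25 g.
The segregation rule (Class 5.1 with Class 4.1) does not apply to Class 3 with Class 4.1.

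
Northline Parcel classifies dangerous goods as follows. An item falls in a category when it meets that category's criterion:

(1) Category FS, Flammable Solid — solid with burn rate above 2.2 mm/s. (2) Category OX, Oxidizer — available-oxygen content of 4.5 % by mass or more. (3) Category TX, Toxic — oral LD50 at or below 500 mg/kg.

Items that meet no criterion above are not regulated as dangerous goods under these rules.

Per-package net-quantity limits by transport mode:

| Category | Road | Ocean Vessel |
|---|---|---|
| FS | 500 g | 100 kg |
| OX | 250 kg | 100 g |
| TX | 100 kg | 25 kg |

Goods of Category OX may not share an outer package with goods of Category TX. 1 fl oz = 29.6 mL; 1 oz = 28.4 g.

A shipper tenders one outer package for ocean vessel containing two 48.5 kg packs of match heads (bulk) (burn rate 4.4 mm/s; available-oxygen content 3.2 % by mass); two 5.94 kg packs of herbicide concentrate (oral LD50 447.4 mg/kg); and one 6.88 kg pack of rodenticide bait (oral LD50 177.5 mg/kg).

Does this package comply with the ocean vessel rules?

Yes

The match heads (bulk) have burn rate 4.4 mm/s, which is > 2.2 mm/s, so they are Category FS (Flammable Solid).
With oral LD50 447.4 mg/kg (≤ 500 mg/kg), the herbicide concentrate falls in Category TX.
The rodenticide bait has oral LD50 177.5 mg/kg, which is ≤ 500 mg/kg, so it is Category TX (Toxic).
Total Category TX: (two 5.94 kg packs = 11.88 kg) + 6.88 kg = 18.76 kg.
That is within the Category TX ocean vessel limit of 25 kg.
Category FS quantity: two 48.5 kg packs = 97 kg.
97 kg ≤ 100 kg (ocean vessel limit, Category FS) — within limit.
The segregation rule (Category OX with Category TX) does not apply to Category TX with Category FS.
Every hazard category is within its ocean vessel limit and no segregation rule is violated.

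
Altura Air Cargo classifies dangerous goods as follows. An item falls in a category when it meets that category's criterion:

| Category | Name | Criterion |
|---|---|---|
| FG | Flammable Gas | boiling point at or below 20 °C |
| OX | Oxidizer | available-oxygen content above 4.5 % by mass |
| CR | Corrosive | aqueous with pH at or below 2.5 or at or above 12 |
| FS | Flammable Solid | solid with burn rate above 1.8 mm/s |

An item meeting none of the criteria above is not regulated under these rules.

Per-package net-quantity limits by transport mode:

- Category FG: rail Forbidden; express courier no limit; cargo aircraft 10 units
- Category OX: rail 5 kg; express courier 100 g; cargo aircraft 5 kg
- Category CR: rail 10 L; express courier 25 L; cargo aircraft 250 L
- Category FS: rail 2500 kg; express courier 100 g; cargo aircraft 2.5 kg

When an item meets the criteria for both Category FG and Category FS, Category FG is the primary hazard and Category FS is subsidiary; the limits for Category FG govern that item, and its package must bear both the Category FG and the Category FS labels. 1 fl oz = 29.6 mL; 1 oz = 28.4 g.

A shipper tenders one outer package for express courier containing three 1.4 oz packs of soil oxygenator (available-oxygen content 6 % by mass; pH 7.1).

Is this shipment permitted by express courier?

No

With available-oxygen content 6 % by mass (> 4.5 % by mass), the soil oxygenator falls in Category OX.
Category OX quantity: three 1.4 oz packs = 119.28 g.
119.28 g > 100 g (express courier limit, Category OX) — over the limit.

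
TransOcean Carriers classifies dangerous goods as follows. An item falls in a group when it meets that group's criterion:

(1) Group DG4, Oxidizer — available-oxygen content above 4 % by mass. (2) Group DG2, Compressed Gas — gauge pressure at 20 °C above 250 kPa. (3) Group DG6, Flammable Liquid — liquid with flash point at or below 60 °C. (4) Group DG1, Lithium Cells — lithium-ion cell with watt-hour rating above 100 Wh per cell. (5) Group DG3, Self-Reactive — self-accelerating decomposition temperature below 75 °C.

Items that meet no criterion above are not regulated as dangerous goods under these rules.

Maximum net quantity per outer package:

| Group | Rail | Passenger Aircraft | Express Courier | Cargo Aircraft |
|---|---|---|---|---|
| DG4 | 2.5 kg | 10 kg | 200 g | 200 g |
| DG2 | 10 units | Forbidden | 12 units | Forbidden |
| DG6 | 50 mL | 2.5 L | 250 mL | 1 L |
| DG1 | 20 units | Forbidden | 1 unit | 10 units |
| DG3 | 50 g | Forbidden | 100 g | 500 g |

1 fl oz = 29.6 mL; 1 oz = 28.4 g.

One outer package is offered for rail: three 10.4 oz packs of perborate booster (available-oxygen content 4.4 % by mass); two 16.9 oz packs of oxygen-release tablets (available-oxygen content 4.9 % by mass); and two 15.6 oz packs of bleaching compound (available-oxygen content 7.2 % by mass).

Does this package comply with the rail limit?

No

Available-oxygen content 4.4 % by mass meets the Group DG4 criterion (Oxidizer), so the perborate booster is Group DG4.
Available-oxygen content 4.9 % by mass meets the Group DG4 criterion (Oxidizer), so the oxygen-release tablets are Group DG4.
Available-oxygen content 7.2 % by mass meets the Group DG4 criterion (Oxidizer), so the bleaching compound is Group DG4.
Group DG4 net quantity: (three 10.4 oz packs = 886.08 g) + (two 16.9 oz packs = 959.92 g) + (two 15.6 oz packs = 886.08 g) = 2732.08 g.
2732.08 g exceeds the rail limit of 2.5 kg for Group DG4.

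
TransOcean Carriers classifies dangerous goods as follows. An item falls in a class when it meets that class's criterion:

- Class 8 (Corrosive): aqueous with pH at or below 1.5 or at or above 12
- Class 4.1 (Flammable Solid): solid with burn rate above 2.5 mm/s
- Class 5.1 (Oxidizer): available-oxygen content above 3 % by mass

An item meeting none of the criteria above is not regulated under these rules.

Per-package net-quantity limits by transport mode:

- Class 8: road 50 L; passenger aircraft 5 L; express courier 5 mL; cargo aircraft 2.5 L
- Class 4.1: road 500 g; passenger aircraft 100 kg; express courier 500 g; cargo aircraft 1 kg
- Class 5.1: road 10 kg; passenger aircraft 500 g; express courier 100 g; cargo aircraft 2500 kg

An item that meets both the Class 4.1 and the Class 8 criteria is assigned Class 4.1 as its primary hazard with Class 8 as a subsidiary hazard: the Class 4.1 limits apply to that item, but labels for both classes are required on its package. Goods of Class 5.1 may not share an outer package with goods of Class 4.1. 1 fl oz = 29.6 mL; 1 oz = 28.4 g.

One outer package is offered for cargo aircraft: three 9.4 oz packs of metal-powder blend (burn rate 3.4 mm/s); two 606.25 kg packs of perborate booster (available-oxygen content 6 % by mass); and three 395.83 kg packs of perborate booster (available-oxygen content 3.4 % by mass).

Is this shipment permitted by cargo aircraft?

No

The metal-powder blend has burn rate 3.4 mm/s, which is > 2.5 mm/s, so it is Class 4.1 (Flammable Solid).
With available-oxygen content 6 % by mass (> 3 % by mass), the perborate booster falls in Class 5.1.
With available-oxygen content 3.4 % by mass (> 3 % by mass), the perborate booster falls in Class 5.1.
Total Class 5.1: (two 606.25 kg packs = 1212.5 kg) + (three 395.83 kg packs = 1187.49 kg) = 2399.99 kg.
That is within the Class 5.1 cargo aircraft limit of 2500 kg.
Class 4.1 quantity: three 9.4 oz packs = 800.88 g.
That is within the Class 4.1 cargo aircraft limit of 1 kg.
Class 5.1 and Class 4.1 may not share an outer package.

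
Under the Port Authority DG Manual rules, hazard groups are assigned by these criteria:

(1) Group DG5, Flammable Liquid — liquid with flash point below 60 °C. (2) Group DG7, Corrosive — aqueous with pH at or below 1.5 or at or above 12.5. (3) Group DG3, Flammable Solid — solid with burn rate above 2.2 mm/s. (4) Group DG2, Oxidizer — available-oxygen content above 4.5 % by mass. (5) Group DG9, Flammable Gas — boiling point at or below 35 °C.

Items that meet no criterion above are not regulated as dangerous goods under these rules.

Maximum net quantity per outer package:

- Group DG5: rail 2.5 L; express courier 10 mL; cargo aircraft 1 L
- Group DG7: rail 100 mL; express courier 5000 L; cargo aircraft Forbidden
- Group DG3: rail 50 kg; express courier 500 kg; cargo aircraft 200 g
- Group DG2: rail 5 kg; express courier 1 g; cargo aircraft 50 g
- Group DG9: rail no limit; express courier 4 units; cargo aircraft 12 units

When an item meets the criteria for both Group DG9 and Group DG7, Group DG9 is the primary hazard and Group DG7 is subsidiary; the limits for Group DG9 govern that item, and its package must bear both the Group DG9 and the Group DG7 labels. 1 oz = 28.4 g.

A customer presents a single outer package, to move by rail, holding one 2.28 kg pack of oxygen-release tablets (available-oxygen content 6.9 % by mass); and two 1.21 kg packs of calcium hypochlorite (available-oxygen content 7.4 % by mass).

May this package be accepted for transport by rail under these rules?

Yes

The oxygen-release tablets have available-oxygen content 6.9 % by mass, which is > 4.5 % by mass, so they are Group DG2 (Oxidizer).
The calcium hypochlorite has available-oxygen content 7.4 % by mass, which is > 4.5 % by mass, so it is Group DG2 (Oxidizer).
Total Group DG2: 2.28 kg + (two 1.21 kg packs = 2.42 kg) = 4.7 kg.
4.7 kg is within the rail limit of 5 kg for Group DG2.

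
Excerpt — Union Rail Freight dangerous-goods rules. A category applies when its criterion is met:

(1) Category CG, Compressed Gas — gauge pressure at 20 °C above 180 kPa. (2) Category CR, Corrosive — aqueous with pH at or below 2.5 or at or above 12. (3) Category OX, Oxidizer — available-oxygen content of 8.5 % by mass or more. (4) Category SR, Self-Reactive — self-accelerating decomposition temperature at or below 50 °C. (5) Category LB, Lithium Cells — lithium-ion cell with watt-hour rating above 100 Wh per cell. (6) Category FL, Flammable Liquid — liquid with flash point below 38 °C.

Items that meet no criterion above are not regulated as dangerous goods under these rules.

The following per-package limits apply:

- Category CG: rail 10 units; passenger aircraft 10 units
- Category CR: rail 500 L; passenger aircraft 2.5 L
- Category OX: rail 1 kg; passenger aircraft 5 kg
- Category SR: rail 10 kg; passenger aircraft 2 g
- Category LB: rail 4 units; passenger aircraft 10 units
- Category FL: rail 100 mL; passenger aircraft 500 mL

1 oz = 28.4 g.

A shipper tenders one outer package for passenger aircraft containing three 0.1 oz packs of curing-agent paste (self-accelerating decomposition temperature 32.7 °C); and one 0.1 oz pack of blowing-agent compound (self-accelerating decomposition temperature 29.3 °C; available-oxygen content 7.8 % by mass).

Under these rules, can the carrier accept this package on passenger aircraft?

No

The curing-agent paste has self-accelerating decomposition temperature 32.7 °C, which is ≤ 50 °C, so it is Category SR (Self-Reactive).
Blowing-agent compound: self-accelerating decomposition temperature 29.3 °C ≤ 50 °C → Category SR (Self-Reactive).
Category SR net quantity: (three 0.1 oz packs = 8.52 g) + (one 0.1 oz pack = 2.84 g) = 11.36 g.
That exceeds the Category SR passenger aircraft limit of 2 g.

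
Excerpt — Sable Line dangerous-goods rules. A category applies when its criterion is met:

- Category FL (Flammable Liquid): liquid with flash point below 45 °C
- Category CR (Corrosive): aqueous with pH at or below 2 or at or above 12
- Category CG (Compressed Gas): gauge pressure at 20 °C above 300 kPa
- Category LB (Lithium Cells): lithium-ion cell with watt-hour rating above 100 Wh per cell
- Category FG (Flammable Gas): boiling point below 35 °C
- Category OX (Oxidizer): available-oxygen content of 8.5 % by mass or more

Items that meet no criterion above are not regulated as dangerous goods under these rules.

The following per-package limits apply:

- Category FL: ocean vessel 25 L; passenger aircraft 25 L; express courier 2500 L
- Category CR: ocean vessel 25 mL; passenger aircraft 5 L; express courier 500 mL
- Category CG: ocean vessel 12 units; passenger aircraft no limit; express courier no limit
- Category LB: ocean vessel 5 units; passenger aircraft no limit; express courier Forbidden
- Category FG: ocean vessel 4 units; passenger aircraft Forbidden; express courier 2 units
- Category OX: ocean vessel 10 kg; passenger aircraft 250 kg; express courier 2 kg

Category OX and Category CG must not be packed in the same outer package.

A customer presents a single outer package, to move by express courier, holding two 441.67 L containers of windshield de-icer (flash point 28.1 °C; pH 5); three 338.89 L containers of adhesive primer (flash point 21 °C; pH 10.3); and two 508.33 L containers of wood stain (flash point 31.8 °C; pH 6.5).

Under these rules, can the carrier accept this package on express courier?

No

Flash point 28.1 °C meets the Category FL criterion (Flammable Liquid), so the windshield de-icer is Category FL.
Flash point 21 °C meets the Category FL criterion (Flammable Liquid), so the adhesive primer is Category FL.
Wood stain: flash point 31.8 °C < 45 °C → Category FL (Flammable Liquid).
Category FL net quantity: (two 441.67 L containers = 883.34 L) + (three 338.89 L containers = 1016.67 L) + (two 508.33 L containers = 1016.66 L) = 2916.67 L.
2916.67 L > 2500 L (express courier limit, Category FL) — over the limit.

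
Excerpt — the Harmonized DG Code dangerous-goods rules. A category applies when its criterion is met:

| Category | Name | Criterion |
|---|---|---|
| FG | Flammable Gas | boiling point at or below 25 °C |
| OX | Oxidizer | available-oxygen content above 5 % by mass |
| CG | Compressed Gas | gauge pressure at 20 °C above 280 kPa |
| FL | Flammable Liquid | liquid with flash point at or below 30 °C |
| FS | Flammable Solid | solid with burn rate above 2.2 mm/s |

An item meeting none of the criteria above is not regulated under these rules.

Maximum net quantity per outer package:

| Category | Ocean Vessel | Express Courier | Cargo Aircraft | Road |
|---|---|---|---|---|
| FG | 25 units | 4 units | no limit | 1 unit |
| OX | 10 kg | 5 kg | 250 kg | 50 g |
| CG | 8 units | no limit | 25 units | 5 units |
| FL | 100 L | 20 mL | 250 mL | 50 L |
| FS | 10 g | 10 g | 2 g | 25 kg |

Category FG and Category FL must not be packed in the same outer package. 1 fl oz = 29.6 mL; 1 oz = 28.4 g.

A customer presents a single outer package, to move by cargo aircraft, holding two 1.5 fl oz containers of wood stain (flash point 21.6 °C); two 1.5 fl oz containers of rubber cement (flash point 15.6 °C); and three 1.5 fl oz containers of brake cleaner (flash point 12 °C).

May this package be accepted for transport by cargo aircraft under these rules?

Wood stain: flash point 21.6 °C ≤ 30 °C → Category FL (Flammable Liquid).
Rubber cement: flash point 15.6 °C ≤ 30 °C → Category FL (Flammable Liquid).
The brake cleaner has flash point 12 °C, which is ≤ 30 °C, so it is Category FL (Flammable Liquid).
Category FL net quantity: (two 1.5 fl oz containers = 88.8 mL) + (two 1.5 fl oz containers = 88.8 mL) + (three 1.5 fl oz containers = 133.2 mL) = 310.8 mL.
That exceeds the Category FL cargo aircraft limit of 250 mL.

No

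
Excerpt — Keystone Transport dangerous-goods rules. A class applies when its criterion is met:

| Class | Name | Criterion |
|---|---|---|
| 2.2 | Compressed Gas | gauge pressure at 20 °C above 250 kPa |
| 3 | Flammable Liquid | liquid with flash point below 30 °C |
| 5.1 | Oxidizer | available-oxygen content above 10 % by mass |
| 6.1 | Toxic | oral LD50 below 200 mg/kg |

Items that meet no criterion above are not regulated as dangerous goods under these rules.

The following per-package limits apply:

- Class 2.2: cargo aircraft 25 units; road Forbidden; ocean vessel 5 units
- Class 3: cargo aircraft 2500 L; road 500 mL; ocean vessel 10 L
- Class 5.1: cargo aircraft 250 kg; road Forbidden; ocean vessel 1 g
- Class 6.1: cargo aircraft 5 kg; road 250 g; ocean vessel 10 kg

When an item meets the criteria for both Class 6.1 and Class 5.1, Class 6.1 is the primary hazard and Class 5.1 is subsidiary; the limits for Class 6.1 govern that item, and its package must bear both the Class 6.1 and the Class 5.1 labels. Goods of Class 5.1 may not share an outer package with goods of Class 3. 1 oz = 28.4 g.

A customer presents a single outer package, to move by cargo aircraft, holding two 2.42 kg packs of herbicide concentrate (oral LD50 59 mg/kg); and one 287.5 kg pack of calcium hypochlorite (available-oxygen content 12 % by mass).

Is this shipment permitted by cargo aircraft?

Oral LD50 59 mg/kg meets the Class 6.1 criterion (Toxic), so the herbicide concentrate is Class 6.1.
Calcium hypochlorite: available-oxygen content 12 % by mass > 10 % by mass → Class 5.1 (Oxidizer).
Class 5.1 quantity: 287.5 kg.
287.5 kg > 250 kg (cargo aircraft limit, Class 5.1) — over the limit.
Class 6.1 quantity: two 2.42 kg packs = 4.84 kg.
4.84 kg ≤ 5 kg (cargo aircraft limit, Class 6.1) — within limit.
The segregation rule (Class 5.1 with Class 3) does not apply to Class 5.1 with Class 6.1.

No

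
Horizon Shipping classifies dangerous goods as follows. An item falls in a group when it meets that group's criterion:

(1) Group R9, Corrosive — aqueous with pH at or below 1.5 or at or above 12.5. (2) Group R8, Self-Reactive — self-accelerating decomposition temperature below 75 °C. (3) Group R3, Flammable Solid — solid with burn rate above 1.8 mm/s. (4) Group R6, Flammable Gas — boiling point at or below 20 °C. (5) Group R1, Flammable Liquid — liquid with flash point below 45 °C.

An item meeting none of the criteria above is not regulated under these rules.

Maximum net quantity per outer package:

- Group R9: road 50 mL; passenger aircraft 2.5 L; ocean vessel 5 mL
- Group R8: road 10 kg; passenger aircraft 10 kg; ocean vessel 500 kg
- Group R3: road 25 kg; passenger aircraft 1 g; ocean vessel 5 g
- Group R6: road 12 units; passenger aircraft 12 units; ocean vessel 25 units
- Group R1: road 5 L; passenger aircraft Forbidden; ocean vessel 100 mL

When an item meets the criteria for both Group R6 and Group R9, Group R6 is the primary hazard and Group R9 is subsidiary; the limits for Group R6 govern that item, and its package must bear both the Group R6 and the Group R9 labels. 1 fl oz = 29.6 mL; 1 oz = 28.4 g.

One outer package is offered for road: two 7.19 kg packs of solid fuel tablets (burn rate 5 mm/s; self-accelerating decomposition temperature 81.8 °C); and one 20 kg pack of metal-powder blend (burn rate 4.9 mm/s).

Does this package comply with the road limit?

Burn rate 5 mm/s meets the Group R3 criterion (Flammable Solid), so the solid fuel tablets are Group R3.
With burn rate 4.9 mm/s (> 1.8 mm/s), the metal-powder blend falls in Group R3.
Total Group R3: (two 7.19 kg packs = 14.38 kg) + 20 kg = 34.38 kg.
That exceeds the Group R3 road limit of 25 kg.

No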